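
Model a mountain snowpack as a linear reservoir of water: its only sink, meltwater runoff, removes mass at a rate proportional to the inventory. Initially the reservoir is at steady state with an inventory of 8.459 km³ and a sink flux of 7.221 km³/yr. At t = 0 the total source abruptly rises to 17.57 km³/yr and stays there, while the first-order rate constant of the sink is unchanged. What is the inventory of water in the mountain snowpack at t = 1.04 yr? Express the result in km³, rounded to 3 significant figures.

τ = M₀/F₀ = 8.459/7.221 = 1.171 yr; rate constant k = 1/τ.
New steady state M_∞ = F₁/k = F₁·τ = 17.57 × 1.171 = 20.582 km³.
M(t) = M_∞ + (M₀ − M_∞)·e^(−t/τ); t/τ = 1.04/1.171 = 0.8878, so e^(−t/τ) = 0.4116.
M(t) = 20.582 − 12.12 × 0.4116 = 15.593 km³.

15.6 km³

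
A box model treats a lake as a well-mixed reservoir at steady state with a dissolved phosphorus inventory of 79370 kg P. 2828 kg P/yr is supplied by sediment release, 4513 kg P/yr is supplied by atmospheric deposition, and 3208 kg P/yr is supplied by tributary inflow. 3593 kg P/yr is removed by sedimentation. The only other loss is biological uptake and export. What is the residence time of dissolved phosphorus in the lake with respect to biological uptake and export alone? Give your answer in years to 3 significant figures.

11.4 yr

At steady state ΣF_in = ΣF_out.
ΣF_in = 2828 + 4513 + 3208 = 10549 kg P/yr.
Biological uptake and export flux = ΣF_in − (3593) = 10549 − 3593 = 6956 kg P/yr.
τ = M / F = 79370 / 6956 = 11.41 yr.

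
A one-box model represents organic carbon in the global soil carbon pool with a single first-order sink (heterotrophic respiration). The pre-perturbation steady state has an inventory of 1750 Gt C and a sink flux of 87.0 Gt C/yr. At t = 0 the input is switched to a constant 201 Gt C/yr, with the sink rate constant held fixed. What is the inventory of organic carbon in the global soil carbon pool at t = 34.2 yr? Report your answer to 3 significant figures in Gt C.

The sink rate constant is k = F₀/M₀ = 87.0/1750 = 0.04971 yr⁻¹.
Solving dM/dt = F₁ − kM with M(0) = M₀ gives M(t) = F₁/k + (M₀ − F₁/k)·e^(−kt).
F₁/k = 201/0.04971 = 4043.1 Gt C; kt = 0.04971 × 34.2 = 1.700, e^(−kt) = 0.1826.
M(34.2) = 4043.1 + (1750 − 4043.1) × 0.1826 = 4043.1 − 418.8 = 3624.3 Gt C.

3620 Gt C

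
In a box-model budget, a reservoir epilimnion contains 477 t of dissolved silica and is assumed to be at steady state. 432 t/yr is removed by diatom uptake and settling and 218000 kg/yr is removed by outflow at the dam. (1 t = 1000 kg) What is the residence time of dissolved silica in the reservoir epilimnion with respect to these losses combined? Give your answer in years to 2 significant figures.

Convert the outflow at the dam flux: 218000 kg/yr = 218.0 t/yr.
Total removal = 432.0 + 218.0 = 650.00 t/yr.
τ = M / ΣF_out = 477 / 650.00 = 0.7338 yr.

0.73 yr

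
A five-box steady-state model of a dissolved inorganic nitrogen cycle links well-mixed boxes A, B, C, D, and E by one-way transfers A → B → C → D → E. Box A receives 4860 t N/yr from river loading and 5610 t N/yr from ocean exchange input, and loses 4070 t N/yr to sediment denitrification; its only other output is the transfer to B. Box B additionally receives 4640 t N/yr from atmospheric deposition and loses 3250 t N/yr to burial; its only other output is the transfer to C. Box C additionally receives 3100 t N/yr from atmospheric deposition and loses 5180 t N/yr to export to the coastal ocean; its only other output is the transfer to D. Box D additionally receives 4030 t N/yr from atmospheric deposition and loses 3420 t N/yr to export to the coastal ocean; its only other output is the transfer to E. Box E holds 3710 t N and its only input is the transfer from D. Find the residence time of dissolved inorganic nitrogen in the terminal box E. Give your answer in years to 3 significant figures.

Box A: F(A→B) = (4860 + 5610) − 4070 = 6400.0 t N/yr.
Box B: F(B→C) = (6400.0 + 4640) − 3250 = 7790.0 t N/yr.
Box C: F(C→D) = (7790.0 + 3100) − 5180 = 5710.0 t N/yr.
Box D: F(D→E) = (5710.0 + 4030) − 3420 = 6320.0 t N/yr.
Box E throughput = its input = 6320.0 t N/yr; τ = 3710 / 6320.0 = 0.5870 yr.

0.587 yr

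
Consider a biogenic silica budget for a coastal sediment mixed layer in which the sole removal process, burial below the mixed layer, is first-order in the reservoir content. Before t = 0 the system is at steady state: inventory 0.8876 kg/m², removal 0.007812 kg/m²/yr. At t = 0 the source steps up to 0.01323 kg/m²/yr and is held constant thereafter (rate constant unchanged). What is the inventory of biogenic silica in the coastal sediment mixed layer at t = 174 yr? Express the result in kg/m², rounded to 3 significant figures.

τ = M₀/F₀ = 0.8876/0.007812 = 113.6 yr; rate constant k = 1/τ.
New steady state M_∞ = F₁/k = F₁·τ = 0.01323 × 113.6 = 1.5032 kg/m².
M(t) = M_∞ + (M₀ − M_∞)·e^(−t/τ); t/τ = 174/113.6 = 1.531, so e^(−t/τ) = 0.2162.
M(t) = 1.5032 − 0.6156 × 0.2162 = 1.3701 kg/m².

1.37 kg/m²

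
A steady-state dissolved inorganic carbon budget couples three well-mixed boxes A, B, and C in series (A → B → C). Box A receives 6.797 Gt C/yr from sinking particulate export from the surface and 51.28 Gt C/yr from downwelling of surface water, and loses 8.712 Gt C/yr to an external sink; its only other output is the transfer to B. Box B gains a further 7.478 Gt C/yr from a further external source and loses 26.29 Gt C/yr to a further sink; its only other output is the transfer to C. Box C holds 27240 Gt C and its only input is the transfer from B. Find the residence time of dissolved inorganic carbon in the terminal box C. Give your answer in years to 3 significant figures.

892 yr

Box A: F(A→B) = (6.797 + 51.28) − 8.712 = 49.365 Gt C/yr.
Box B: F(B→C) = (49.365 + 7.478) − 26.29 = 30.553 Gt C/yr.
Box C throughput = its input = 30.553 Gt C/yr; τ = 27240 / 30.553 = 891.6 yr.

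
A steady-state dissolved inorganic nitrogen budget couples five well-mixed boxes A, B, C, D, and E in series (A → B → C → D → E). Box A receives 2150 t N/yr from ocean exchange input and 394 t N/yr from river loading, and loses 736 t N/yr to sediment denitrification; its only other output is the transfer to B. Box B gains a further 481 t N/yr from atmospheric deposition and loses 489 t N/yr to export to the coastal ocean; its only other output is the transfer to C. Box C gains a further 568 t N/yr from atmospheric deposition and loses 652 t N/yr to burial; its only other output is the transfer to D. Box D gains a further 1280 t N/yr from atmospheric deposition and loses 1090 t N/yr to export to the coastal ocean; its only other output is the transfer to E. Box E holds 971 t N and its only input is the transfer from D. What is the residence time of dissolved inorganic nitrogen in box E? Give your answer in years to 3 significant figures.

Box A: F(A→B) = (2150 + 394) − 736 = 1808.0 t N/yr.
Box B: F(B→C) = (1808.0 + 481) − 489 = 1800.0 t N/yr.
Box C: F(C→D) = (1800.0 + 568) − 652 = 1716.0 t N/yr.
Box D: F(D→E) = (1716.0 + 1280) − 1090 = 1906.0 t N/yr.
Box E throughput = its input = 1906.0 t N/yr; τ = 971 / 1906.0 = 0.5094 yr.

0.509 yr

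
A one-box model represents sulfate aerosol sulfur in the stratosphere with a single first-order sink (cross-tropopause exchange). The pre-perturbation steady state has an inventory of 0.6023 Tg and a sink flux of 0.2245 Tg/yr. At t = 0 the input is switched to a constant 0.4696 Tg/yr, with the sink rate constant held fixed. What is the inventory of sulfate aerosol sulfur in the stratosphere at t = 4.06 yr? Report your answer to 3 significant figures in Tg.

1.12 Tg

Residence time τ = M₀/F₀ = 2.683 yr. The eventual steady state is M_∞ = M₀·(F₁/F₀) = 0.6023 × 0.4696/0.2245 = 1.2599 Tg.
The anomaly ΔM(t) = M(t) − M_∞ decays as ΔM₀·e^(−t/τ) with ΔM₀ = 0.6023 − 1.2599 = −0.6576 Tg.
At t = 4.06 yr, e^(−t/τ) = e^(−1.513) = 0.2202, so ΔM = −0.1448 Tg and M = 1.2599 − 0.1448 = 1.1151 Tg.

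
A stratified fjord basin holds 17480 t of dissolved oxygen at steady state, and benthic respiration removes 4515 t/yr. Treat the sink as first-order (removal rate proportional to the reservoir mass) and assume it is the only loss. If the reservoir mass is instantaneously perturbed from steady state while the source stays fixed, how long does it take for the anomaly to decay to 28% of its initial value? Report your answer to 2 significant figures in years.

For a linear reservoir the anomaly decays as exp(−t/τ) with τ = M/F = 17480/4515 = 3.872 yr.
exp(−t/τ) = 0.28 ⇒ t = −τ ln(0.28) = 3.872 × 1.273 = 4.928 yr.

4.9 yr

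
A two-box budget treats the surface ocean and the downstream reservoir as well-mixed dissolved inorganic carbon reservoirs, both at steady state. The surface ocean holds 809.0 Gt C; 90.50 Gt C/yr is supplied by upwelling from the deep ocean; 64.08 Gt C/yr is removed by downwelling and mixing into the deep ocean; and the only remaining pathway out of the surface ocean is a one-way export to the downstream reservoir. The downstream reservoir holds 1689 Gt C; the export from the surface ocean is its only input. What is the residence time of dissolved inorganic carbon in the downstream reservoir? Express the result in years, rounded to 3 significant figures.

Balance the surface ocean: ΣF_in = 90.500 Gt C/yr.
Export to the downstream reservoir = ΣF_in − (64.08) = 26.420 Gt C/yr.
At steady state the output of the downstream reservoir equals its input, 26.420 Gt C/yr.
τ = M / F = 1689 / 26.420 = 63.93 yr.

63.9 yr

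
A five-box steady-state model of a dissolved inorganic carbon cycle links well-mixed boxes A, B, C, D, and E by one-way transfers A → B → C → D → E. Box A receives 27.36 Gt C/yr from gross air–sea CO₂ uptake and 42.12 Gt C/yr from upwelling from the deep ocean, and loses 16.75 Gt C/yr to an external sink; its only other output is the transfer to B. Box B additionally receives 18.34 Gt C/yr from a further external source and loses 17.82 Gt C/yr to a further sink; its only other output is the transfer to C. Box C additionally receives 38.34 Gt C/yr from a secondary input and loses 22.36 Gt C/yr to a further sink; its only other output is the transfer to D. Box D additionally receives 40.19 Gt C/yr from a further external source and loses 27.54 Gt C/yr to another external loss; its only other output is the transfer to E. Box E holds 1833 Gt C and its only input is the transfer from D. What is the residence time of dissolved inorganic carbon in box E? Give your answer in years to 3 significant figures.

Box A: F(A→B) = (27.36 + 42.12) − 16.75 = 52.730 Gt C/yr.
Box B: F(B→C) = (52.730 + 18.34) − 17.82 = 53.250 Gt C/yr.
Box C: F(C→D) = (53.250 + 38.34) − 22.36 = 69.230 Gt C/yr.
Box D: F(D→E) = (69.230 + 40.19) − 27.54 = 81.880 Gt C/yr.
Box E throughput = its input = 81.880 Gt C/yr; τ = 1833 / 81.880 = 22.39 yr.

22.4 yr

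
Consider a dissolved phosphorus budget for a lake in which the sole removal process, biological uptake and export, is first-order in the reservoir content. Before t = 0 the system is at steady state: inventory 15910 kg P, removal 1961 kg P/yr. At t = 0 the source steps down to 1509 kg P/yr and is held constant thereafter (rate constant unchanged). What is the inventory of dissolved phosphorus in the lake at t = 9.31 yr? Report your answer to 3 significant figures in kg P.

13400 kg P

Residence time τ = M₀/F₀ = 8.113 yr. The eventual steady state is M_∞ = M₀·(F₁/F₀) = 15910 × 1509/1961 = 12243 kg P.
The anomaly ΔM(t) = M(t) − M_∞ decays as ΔM₀·e^(−t/τ) with ΔM₀ = 15910 − 12243 = 3667 kg P.
At t = 9.31 yr, e^(−t/τ) = e^(−1.148) = 0.3174, so ΔM = 1164 kg P and M = 12243 + 1164 = 13407 kg P.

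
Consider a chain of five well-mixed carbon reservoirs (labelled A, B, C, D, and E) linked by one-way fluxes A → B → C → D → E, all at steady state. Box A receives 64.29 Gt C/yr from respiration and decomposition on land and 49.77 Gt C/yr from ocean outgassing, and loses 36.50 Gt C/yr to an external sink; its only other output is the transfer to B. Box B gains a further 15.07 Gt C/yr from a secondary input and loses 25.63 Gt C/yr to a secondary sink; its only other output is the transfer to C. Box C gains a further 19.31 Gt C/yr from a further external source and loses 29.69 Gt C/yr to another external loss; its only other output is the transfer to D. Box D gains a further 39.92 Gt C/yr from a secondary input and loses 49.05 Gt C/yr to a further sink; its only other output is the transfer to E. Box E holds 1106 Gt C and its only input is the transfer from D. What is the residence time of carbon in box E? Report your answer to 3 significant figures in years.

Box A: F(A→B) = (64.29 + 49.77) − 36.50 = 77.560 Gt C/yr.
Box B: F(B→C) = (77.560 + 15.07) − 25.63 = 67.000 Gt C/yr.
Box C: F(C→D) = (67.000 + 19.31) − 29.69 = 56.620 Gt C/yr.
Box D: F(D→E) = (56.620 + 39.92) − 49.05 = 47.490 Gt C/yr.
Box E throughput = its input = 47.490 Gt C/yr; τ = 1106 / 47.490 = 23.29 yr.

23.3 yr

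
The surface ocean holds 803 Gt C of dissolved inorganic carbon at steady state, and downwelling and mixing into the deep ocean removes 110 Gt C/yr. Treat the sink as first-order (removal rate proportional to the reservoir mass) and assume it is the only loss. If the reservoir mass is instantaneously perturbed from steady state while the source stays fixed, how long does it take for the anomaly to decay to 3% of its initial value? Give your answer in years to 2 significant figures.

For a linear reservoir the anomaly decays as exp(−t/τ) with τ = M/F = 803/110 = 7.300 yr.
exp(−t/τ) = 0.03 ⇒ t = −τ ln(0.03) = 7.300 × 3.507 = 25.60 yr.

26 yr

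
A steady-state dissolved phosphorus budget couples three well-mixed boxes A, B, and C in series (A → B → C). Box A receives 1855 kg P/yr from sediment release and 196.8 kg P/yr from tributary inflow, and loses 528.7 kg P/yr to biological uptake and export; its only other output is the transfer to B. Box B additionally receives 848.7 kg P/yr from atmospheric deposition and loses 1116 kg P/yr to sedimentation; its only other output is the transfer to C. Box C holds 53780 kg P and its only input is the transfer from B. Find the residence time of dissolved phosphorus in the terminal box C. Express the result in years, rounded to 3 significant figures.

42.8 yr

Box A: F(A→B) = (1855 + 196.8) − 528.7 = 1523.1 kg P/yr.
Box B: F(B→C) = (1523.1 + 848.7) − 1116 = 1255.8 kg P/yr.
Box C throughput = its input = 1255.8 kg P/yr; τ = 53780 / 1255.8 = 42.83 yr.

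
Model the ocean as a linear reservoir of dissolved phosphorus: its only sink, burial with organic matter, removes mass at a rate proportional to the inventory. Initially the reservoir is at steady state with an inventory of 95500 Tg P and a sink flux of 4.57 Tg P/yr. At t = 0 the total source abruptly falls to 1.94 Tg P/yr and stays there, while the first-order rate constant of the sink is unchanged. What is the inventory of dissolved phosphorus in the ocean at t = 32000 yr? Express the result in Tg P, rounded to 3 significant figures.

52400 Tg P

τ = M₀/F₀ = 95500/4.57 = 20900 yr; rate constant k = 1/τ.
New steady state M_∞ = F₁/k = F₁·τ = 1.94 × 20900 = 40540 Tg P.
M(t) = M_∞ + (M₀ − M_∞)·e^(−t/τ); t/τ = 32000/20900 = 1.531, so e^(−t/τ) = 0.2163.
M(t) = 40540 + 54960 × 0.2163 = 52426 Tg P.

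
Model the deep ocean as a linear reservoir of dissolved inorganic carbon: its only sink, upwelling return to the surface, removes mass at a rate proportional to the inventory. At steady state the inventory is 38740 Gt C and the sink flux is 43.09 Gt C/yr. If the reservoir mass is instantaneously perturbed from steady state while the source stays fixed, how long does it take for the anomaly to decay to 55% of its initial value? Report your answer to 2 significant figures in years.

540 yr

For a linear reservoir the anomaly decays as exp(−t/τ) with τ = M/F = 38740/43.09 = 899.0 yr.
exp(−t/τ) = 0.55 ⇒ t = −τ ln(0.55) = 899.0 × 0.5978 = 537.5 yr.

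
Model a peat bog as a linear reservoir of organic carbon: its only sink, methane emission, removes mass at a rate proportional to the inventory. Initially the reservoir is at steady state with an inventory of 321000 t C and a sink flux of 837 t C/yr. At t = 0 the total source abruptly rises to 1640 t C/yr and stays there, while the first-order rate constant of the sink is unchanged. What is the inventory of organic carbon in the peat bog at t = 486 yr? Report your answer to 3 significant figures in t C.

542000 t C

Residence time τ = M₀/F₀ = 383.5 yr. The eventual steady state is M_∞ = M₀·(F₁/F₀) = 321000 × 1640/837 = 628960 t C.
The anomaly ΔM(t) = M(t) − M_∞ decays as ΔM₀·e^(−t/τ) with ΔM₀ = 321000 − 628960 = −308000 t C.
At t = 486 yr, e^(−t/τ) = e^(−1.267) = 0.2816, so ΔM = −86720 t C and M = 628960 − 86720 = 542240 t C.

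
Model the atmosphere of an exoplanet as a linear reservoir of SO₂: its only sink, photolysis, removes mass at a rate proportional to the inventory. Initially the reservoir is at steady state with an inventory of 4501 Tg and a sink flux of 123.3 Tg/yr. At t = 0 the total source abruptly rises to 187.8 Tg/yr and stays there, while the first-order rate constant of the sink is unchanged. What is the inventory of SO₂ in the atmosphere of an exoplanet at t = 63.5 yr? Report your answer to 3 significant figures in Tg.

Residence time τ = M₀/F₀ = 36.50 yr. The eventual steady state is M_∞ = M₀·(F₁/F₀) = 4501 × 187.8/123.3 = 6855.5 Tg.
The anomaly ΔM(t) = M(t) − M_∞ decays as ΔM₀·e^(−t/τ) with ΔM₀ = 4501 − 6855.5 = −2355 Tg.
At t = 63.5 yr, e^(−t/τ) = e^(−1.740) = 0.1756, so ΔM = −413.5 Tg and M = 6855.5 − 413.5 = 6442.1 Tg.

6440 Tg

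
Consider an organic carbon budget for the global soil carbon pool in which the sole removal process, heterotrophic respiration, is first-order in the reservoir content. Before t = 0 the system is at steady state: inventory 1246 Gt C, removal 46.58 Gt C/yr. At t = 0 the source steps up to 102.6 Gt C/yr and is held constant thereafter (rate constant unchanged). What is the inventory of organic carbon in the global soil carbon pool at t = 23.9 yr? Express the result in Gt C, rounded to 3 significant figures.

2130 Gt C

The sink rate constant is k = F₀/M₀ = 46.58/1246 = 0.03738 yr⁻¹.
Solving dM/dt = F₁ − kM with M(0) = M₀ gives M(t) = F₁/k + (M₀ − F₁/k)·e^(−kt).
F₁/k = 102.6/0.03738 = 2744.5 Gt C; kt = 0.03738 × 23.9 = 0.8935, e^(−kt) = 0.4092.
M(23.9) = 2744.5 + (1246 − 2744.5) × 0.4092 = 2744.5 − 613.2 = 2131.3 Gt C.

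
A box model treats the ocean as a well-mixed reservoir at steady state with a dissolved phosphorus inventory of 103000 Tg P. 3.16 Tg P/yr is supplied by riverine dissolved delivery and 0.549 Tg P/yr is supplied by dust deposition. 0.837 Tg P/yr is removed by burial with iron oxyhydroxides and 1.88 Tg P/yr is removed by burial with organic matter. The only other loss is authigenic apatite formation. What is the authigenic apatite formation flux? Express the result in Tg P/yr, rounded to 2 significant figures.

0.99 Tg P/yr

At steady state ΣF_in = ΣF_out.
ΣF_in = 3.16 + 0.549 = 3.7090 Tg P/yr.
Authigenic apatite formation flux = ΣF_in − (0.837 + 1.88) = 3.7090 − 2.717 = 0.9920 Tg P/yr.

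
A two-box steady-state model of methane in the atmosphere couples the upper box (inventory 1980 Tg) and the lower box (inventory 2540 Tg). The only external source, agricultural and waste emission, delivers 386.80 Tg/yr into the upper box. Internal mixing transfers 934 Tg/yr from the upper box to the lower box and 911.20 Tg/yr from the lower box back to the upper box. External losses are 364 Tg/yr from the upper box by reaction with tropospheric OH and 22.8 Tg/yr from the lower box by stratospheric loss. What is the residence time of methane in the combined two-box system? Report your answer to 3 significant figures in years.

Treat the two boxes together as one reservoir: the mixing fluxes between them are internal recycling, so τ = ΣM / Σ(external losses).
M_total = 1980 + 2540 = 4520.0 Tg.
ΣF_external_out = 364 + 22.8 = 386.80 Tg/yr.
τ = M_total / ΣF_ext = 4520.0 / 386.80 = 11.69 yr.

11.7 yr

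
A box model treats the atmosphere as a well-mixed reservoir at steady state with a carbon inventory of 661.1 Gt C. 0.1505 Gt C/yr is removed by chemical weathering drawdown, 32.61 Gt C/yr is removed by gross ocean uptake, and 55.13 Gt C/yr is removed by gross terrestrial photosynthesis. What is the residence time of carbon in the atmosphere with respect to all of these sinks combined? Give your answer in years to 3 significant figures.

7.52 yr

Total removal flux = 0.1505 + 32.61 + 55.13 = 87.891 Gt C/yr.
τ = M / ΣF_out = 661.1 / 87.891 = 7.522 yr.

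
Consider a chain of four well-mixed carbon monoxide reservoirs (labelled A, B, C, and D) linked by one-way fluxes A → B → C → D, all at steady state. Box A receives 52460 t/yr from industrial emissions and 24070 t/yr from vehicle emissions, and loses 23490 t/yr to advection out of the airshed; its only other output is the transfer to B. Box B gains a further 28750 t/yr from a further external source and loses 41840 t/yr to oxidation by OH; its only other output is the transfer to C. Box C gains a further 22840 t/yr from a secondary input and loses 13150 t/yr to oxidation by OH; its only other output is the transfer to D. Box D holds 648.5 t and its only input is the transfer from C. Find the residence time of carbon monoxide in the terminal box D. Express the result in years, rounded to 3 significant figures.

Box A: F(A→B) = (52460 + 24070) − 23490 = 53040 t/yr.
Box B: F(B→C) = (53040 + 28750) − 41840 = 39950 t/yr.
Box C: F(C→D) = (39950 + 22840) − 13150 = 49640 t/yr.
Box D throughput = its input = 49640 t/yr; τ = 648.5 / 49640 = 0.01306 yr.

0.0131 yr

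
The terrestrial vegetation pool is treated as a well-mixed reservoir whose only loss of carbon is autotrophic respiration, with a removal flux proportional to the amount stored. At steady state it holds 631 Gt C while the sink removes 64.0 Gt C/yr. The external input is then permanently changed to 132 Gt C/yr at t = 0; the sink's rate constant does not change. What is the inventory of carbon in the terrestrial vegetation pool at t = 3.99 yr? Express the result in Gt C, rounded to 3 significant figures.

854 Gt C

The sink rate constant is k = F₀/M₀ = 64.0/631 = 0.1014 yr⁻¹.
Solving dM/dt = F₁ − kM with M(0) = M₀ gives M(t) = F₁/k + (M₀ − F₁/k)·e^(−kt).
F₁/k = 132/0.1014 = 1301.4 Gt C; kt = 0.1014 × 3.99 = 0.4047, e^(−kt) = 0.6672.
M(3.99) = 1301.4 + (631 − 1301.4) × 0.6672 = 1301.4 − 447.3 = 854.13 Gt C.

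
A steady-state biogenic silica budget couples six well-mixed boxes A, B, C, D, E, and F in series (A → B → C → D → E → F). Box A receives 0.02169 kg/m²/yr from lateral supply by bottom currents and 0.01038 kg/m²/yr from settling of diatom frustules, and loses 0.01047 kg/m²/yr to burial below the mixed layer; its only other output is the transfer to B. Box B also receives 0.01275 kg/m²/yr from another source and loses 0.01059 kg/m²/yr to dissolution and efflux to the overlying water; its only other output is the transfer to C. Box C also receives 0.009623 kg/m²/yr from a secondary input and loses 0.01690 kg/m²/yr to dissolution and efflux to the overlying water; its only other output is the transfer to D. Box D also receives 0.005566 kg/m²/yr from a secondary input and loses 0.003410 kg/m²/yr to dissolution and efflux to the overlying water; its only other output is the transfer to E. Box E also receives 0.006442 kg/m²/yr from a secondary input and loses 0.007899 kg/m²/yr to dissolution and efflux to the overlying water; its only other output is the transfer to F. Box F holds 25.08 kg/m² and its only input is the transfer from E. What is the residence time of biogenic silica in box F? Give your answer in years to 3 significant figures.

1460 yr

Box A: F(A→B) = (0.02169 + 0.01038) − 0.01047 = 0.021600 kg/m²/yr.
Box B: F(B→C) = (0.021600 + 0.01275) − 0.01059 = 0.023760 kg/m²/yr.
Box C: F(C→D) = (0.023760 + 0.009623) − 0.01690 = 0.016483 kg/m²/yr.
Box D: F(D→E) = (0.016483 + 0.005566) − 0.003410 = 0.018639 kg/m²/yr.
Box E: F(E→F) = (0.018639 + 0.006442) − 0.007899 = 0.017182 kg/m²/yr.
Box F throughput = its input = 0.017182 kg/m²/yr; τ = 25.08 / 0.017182 = 1460 yr.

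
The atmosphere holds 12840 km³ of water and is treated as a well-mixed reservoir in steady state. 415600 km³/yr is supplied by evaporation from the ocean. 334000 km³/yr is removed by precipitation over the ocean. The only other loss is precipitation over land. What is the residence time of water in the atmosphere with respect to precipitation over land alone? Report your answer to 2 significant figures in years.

0.16 yr

At steady state ΣF_in = ΣF_out.
ΣF_in = 415600 km³/yr.
Precipitation over land flux = ΣF_in − (334000) = 415600 − 334000 = 81600 km³/yr.
τ = M / F = 12840 / 81600 = 0.1574 yr.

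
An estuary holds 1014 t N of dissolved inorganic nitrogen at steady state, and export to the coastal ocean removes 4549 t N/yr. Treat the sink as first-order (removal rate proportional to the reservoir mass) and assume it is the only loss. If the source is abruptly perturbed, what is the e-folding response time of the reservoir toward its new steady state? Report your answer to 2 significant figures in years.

0.22 yr

For a linear reservoir the response time equals the residence time τ = M/F.
τ = 1014 / 4549 = 0.2229 yr.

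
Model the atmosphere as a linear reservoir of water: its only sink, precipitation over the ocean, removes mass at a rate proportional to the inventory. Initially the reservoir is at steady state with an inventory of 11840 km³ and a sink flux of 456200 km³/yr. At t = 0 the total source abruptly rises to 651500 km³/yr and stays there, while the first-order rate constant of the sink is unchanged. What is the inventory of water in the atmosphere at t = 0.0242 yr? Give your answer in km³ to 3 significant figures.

The sink rate constant is k = F₀/M₀ = 456200/11840 = 38.53 yr⁻¹.
Solving dM/dt = F₁ − kM with M(0) = M₀ gives M(t) = F₁/k + (M₀ − F₁/k)·e^(−kt).
F₁/k = 651500/38.53 = 16909 km³; kt = 38.53 × 0.0242 = 0.9324, e^(−kt) = 0.3936.
M(0.0242) = 16909 + (11840 − 16909) × 0.3936 = 16909 − 1995 = 14914 km³.

14900 km³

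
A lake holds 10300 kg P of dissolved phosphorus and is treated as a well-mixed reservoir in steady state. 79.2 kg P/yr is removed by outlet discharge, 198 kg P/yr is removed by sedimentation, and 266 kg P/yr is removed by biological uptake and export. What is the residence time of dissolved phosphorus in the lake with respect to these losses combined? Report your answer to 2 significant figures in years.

19 yr

Total removal = 79.20 + 198.0 + 266.0 = 543.20 kg P/yr.
τ = M / ΣF_out = 10300 / 543.20 = 18.96 yr.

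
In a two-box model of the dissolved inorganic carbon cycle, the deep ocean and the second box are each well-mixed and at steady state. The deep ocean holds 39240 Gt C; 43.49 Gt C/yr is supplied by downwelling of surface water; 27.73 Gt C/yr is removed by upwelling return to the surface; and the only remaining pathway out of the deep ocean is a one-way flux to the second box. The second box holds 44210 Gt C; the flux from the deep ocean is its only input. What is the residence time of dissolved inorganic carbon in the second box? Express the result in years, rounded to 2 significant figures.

2800 yr

Balance the deep ocean: ΣF_in = 43.490 Gt C/yr.
Flux to the second box = ΣF_in − (27.73) = 15.760 Gt C/yr.
At steady state the output of the second box equals its input, 15.760 Gt C/yr.
τ = M / F = 44210 / 15.760 = 2805 yr.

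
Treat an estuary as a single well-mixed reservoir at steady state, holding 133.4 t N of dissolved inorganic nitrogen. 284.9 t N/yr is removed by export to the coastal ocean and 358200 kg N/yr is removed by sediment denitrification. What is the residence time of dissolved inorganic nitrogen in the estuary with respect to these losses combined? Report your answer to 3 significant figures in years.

0.207 yr

Convert the sediment denitrification flux: 358200 kg N/yr = 358.2 t N/yr.
Total removal = 284.9 + 358.2 = 643.10 t N/yr.
τ = M / ΣF_out = 133.4 / 643.10 = 0.2074 yr.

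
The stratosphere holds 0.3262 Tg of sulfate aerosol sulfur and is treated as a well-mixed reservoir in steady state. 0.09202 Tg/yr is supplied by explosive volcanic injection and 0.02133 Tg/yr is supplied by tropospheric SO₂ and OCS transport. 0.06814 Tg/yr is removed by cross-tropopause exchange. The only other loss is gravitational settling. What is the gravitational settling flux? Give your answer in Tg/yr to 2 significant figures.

0.045 Tg/yr

At steady state ΣF_in = ΣF_out.
ΣF_in = 0.09202 + 0.02133 = 0.11335 Tg/yr.
Gravitational settling flux = ΣF_in − (0.06814) = 0.11335 − 0.06814 = 0.04521 Tg/yr.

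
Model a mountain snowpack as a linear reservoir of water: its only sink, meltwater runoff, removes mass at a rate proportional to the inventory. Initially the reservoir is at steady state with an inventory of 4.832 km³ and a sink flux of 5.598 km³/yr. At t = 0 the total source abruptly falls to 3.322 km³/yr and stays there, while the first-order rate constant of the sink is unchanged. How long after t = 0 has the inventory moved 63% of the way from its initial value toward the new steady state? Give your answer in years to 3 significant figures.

τ = M₀/F₀ = 4.832/5.598 = 0.8632 yr.
The remaining gap fraction is e^(−t/τ); 63% covered ⇒ e^(−t/τ) = 0.370.
t = −τ ln(0.370) = 0.8632 × 0.9943 = 0.8582 yr.

0.858 yr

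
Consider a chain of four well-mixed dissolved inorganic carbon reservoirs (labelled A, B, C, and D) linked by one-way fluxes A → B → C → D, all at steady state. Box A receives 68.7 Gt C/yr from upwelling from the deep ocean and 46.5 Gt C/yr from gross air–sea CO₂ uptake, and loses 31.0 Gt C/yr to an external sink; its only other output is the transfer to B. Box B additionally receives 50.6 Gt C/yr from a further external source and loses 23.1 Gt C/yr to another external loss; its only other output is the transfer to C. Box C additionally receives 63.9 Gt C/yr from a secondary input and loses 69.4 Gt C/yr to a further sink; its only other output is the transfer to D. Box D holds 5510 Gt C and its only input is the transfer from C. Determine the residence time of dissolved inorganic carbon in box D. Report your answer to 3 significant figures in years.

51.9 yr

Box A: F(A→B) = (68.7 + 46.5) − 31.0 = 84.200 Gt C/yr.
Box B: F(B→C) = (84.200 + 50.6) − 23.1 = 111.70 Gt C/yr.
Box C: F(C→D) = (111.70 + 63.9) − 69.4 = 106.20 Gt C/yr.
Box D throughput = its input = 106.20 Gt C/yr; τ = 5510 / 106.20 = 51.88 yr.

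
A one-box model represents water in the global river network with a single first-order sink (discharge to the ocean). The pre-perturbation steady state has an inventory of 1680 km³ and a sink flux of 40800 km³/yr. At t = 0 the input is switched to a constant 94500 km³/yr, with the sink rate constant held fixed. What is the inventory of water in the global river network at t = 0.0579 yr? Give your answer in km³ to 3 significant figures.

The sink rate constant is k = F₀/M₀ = 40800/1680 = 24.29 yr⁻¹.
Solving dM/dt = F₁ − kM with M(0) = M₀ gives M(t) = F₁/k + (M₀ − F₁/k)·e^(−kt).
F₁/k = 94500/24.29 = 3891.2 km³; kt = 24.29 × 0.0579 = 1.406, e^(−kt) = 0.2451.
M(0.0579) = 3891.2 + (1680 − 3891.2) × 0.2451 = 3891.2 − 541.9 = 3349.2 km³.

3350 km³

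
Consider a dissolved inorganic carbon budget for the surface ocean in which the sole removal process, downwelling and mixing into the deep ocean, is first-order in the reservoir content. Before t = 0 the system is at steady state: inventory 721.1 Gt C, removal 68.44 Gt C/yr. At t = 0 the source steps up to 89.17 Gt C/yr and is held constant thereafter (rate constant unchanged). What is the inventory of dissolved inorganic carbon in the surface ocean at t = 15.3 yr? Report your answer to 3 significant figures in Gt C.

Residence time τ = M₀/F₀ = 10.54 yr. The eventual steady state is M_∞ = M₀·(F₁/F₀) = 721.1 × 89.17/68.44 = 939.52 Gt C.
The anomaly ΔM(t) = M(t) − M_∞ decays as ΔM₀·e^(−t/τ) with ΔM₀ = 721.1 − 939.52 = −218.4 Gt C.
At t = 15.3 yr, e^(−t/τ) = e^(−1.452) = 0.2341, so ΔM = −51.12 Gt C and M = 939.52 − 51.12 = 888.39 Gt C.

888 Gt C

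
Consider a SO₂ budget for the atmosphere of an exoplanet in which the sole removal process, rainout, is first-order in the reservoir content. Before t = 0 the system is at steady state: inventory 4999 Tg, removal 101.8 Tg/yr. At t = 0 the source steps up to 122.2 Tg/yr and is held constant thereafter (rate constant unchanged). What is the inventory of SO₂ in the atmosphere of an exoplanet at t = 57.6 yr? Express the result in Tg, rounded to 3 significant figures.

5690 Tg

Residence time τ = M₀/F₀ = 49.11 yr. The eventual steady state is M_∞ = M₀·(F₁/F₀) = 4999 × 122.2/101.8 = 6000.8 Tg.
The anomaly ΔM(t) = M(t) − M_∞ decays as ΔM₀·e^(−t/τ) with ΔM₀ = 4999 − 6000.8 = −1002 Tg.
At t = 57.6 yr, e^(−t/τ) = e^(−1.173) = 0.3094, so ΔM = −310.0 Tg and M = 6000.8 − 310.0 = 5690.8 Tg.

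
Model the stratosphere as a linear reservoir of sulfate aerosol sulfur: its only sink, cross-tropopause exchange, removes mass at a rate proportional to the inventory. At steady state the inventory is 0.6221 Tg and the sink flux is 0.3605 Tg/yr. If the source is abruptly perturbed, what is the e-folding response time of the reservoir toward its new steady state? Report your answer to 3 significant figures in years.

1.73 yr

For a linear reservoir the response time equals the residence time τ = M/F.
τ = 0.6221 / 0.3605 = 1.726 yr.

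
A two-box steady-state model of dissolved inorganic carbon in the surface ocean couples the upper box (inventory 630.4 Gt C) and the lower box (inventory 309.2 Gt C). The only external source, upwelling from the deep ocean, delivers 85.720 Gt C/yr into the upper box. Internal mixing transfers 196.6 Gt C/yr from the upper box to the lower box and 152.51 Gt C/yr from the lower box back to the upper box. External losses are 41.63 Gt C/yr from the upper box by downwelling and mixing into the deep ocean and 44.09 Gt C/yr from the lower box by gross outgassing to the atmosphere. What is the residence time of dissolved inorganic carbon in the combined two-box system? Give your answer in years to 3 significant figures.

11.0 yr

For the system as a whole, the A↔B exchange is internal and contributes nothing to the throughput; only the external sinks remove mass.
M_total = 630.4 + 309.2 = 939.60 Gt C.
ΣF_external_out = 41.63 + 44.09 = 85.720 Gt C/yr.
τ = M_total / ΣF_ext = 939.60 / 85.720 = 10.96 yr.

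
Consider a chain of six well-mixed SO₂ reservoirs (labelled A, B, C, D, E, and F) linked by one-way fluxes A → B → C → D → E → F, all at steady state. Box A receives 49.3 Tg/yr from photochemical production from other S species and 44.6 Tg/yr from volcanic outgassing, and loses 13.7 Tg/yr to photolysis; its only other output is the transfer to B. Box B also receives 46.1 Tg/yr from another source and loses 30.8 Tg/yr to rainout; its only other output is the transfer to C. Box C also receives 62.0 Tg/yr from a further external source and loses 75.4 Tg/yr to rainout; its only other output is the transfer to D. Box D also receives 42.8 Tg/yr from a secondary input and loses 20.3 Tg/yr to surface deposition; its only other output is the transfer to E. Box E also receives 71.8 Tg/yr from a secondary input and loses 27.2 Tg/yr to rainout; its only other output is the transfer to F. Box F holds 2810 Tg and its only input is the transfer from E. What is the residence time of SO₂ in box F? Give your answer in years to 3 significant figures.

Box A: F(A→B) = (49.3 + 44.6) − 13.7 = 80.200 Tg/yr.
Box B: F(B→C) = (80.200 + 46.1) − 30.8 = 95.500 Tg/yr.
Box C: F(C→D) = (95.500 + 62.0) − 75.4 = 82.100 Tg/yr.
Box D: F(D→E) = (82.100 + 42.8) − 20.3 = 104.60 Tg/yr.
Box E: F(E→F) = (104.60 + 71.8) − 27.2 = 149.20 Tg/yr.
Box F throughput = its input = 149.20 Tg/yr; τ = 2810 / 149.20 = 18.83 yr.

18.8 yr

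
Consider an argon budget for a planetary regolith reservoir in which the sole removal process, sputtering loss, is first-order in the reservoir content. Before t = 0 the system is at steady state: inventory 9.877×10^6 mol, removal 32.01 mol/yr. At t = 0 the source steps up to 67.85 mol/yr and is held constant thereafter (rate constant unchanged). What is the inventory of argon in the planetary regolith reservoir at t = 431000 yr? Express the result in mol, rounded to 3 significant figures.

Residence time τ = M₀/F₀ = 308600 yr. The eventual steady state is M_∞ = M₀·(F₁/F₀) = 9.877×10^6 × 67.85/32.01 = 2.0936×10^7 mol.
The anomaly ΔM(t) = M(t) − M_∞ decays as ΔM₀·e^(−t/τ) with ΔM₀ = 9.877×10^6 − 2.0936×10^7 = −1.106×10^7 mol.
At t = 431000 yr, e^(−t/τ) = e^(−1.397) = 0.2474, so ΔM = −2.736×10^6 mol and M = 2.0936×10^7 − 2.736×10^6 = 1.8200×10^7 mol.

1.82×10^7 mol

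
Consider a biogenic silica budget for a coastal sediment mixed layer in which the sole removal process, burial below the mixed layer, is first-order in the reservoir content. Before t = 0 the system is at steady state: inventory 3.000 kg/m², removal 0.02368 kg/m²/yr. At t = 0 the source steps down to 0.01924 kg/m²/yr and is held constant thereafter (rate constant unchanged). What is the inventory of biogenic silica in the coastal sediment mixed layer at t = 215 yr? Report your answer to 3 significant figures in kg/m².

The sink rate constant is k = F₀/M₀ = 0.02368/3.000 = 0.007893 yr⁻¹.
Solving dM/dt = F₁ − kM with M(0) = M₀ gives M(t) = F₁/k + (M₀ − F₁/k)·e^(−kt).
F₁/k = 0.01924/0.007893 = 2.4375 kg/m²; kt = 0.007893 × 215 = 1.697, e^(−kt) = 0.1832.
M(215) = 2.4375 + (3.000 − 2.4375) × 0.1832 = 2.4375 + 0.1031 = 2.5406 kg/m².

2.54 kg/m²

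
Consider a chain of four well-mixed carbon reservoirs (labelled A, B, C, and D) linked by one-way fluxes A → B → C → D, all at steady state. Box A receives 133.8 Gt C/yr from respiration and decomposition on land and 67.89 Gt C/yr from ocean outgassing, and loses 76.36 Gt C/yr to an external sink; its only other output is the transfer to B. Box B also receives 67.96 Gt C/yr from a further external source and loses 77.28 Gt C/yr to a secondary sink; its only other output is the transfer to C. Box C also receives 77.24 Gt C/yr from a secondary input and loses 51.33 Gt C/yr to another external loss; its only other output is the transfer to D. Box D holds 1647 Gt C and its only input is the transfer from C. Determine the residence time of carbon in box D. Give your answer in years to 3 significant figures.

11.6 yr

Box A: F(A→B) = (133.8 + 67.89) − 76.36 = 125.33 Gt C/yr.
Box B: F(B→C) = (125.33 + 67.96) − 77.28 = 116.01 Gt C/yr.
Box C: F(C→D) = (116.01 + 77.24) − 51.33 = 141.92 Gt C/yr.
Box D throughput = its input = 141.92 Gt C/yr; τ = 1647 / 141.92 = 11.61 yr.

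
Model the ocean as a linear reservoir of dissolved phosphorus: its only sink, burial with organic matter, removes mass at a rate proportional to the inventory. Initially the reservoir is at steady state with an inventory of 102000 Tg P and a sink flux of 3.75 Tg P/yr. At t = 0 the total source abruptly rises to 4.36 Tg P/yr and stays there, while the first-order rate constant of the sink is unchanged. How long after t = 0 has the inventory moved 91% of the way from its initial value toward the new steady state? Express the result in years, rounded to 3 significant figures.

τ = M₀/F₀ = 102000/3.75 = 27200 yr.
The remaining gap fraction is e^(−t/τ); 91% covered ⇒ e^(−t/τ) = 0.0900.
t = −τ ln(0.0900) = 27200 × 2.408 = 65500 yr.

65500 yr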